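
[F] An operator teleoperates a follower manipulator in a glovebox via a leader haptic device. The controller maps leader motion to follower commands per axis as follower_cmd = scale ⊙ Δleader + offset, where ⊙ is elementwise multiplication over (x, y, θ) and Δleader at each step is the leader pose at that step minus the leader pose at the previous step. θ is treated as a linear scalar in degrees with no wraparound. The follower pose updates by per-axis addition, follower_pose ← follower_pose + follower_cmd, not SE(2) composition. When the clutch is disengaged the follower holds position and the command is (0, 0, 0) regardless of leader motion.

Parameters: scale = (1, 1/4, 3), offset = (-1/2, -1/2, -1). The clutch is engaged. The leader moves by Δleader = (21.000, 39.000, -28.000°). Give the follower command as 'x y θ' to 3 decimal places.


axis x: 1·21.000 + -1/2 = 20.500
axis y: 1/4·39.000 + -1/2 = 9.250
axis θ: 3·-28.000 + -1 = -85.000

20.500 9.250 -85.000


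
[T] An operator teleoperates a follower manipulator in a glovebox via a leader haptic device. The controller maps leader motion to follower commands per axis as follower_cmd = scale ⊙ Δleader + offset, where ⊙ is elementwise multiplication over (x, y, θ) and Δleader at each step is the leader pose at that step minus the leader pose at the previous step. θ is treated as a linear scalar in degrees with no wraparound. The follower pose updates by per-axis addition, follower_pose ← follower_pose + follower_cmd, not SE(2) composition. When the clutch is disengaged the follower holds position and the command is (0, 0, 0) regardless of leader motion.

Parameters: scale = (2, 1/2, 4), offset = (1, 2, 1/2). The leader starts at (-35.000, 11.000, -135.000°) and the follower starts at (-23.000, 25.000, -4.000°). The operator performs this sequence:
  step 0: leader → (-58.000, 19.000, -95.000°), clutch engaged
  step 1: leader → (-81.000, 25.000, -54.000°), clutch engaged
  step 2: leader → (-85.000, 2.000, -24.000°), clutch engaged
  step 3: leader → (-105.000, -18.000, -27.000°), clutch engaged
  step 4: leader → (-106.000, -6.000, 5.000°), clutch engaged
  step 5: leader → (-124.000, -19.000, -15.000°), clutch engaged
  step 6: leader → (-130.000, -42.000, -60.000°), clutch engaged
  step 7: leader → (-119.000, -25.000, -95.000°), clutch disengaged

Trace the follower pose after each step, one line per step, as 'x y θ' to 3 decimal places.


-68.000 31.000 156.500
-113.000 36.000 321.000
-120.000 26.500 441.500
-159.000 18.500 430.000
-160.000 26.500 558.500
-195.000 22.000 479.000
-206.000 12.500 299.500
-206.000 12.500 299.500

step 0: Δleader=(-23.000, 8.000, 40.000°), engaged; cmd=(-45.000, 6.000, 160.500°) → follower=(-68.000, 31.000, 156.500°)
step 1: Δleader=(-23.000, 6.000, 41.000°), engaged; cmd=(-45.000, 5.000, 164.500°) → follower=(-113.000, 36.000, 321.000°)
step 2: Δleader=(-4.000, -23.000, 30.000°), engaged; cmd=(-7.000, -9.500, 120.500°) → follower=(-120.000, 26.500, 441.500°)
step 3: Δleader=(-20.000, -20.000, -3.000°), engaged; cmd=(-39.000, -8.000, -11.500°) → follower=(-159.000, 18.500, 430.000°)
step 4: Δleader=(-1.000, 12.000, 32.000°), engaged; cmd=(-1.000, 8.000, 128.500°) → follower=(-160.000, 26.500, 558.500°)
step 5: Δleader=(-18.000, -13.000, -20.000°), engaged; cmd=(-35.000, -4.500, -79.500°) → follower=(-195.000, 22.000, 479.000°)
step 6: Δleader=(-6.000, -23.000, -45.000°), engaged; cmd=(-11.000, -9.500, -179.500°) → follower=(-206.000, 12.500, 299.500°)
step 7: Δleader=(11.000, 17.000, -35.000°), disengaged; cmd=(0,0,0) → follower holds at (-206.000, 12.500, 299.500°)


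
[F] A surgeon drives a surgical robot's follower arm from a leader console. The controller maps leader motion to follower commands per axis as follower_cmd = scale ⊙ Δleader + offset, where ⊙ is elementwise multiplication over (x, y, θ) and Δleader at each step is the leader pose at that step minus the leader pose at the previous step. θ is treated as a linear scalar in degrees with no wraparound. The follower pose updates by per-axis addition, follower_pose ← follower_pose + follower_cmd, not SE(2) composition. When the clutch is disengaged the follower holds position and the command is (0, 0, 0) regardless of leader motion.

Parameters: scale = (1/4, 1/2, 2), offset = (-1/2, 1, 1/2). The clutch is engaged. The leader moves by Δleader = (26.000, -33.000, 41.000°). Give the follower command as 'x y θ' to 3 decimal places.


axis x: 1/4·26.000 + -1/2 = 6.000
axis y: 1/2·-33.000 + 1 = -15.500
axis θ: 2·41.000 + 1/2 = 82.500

6.000 -15.500 82.500


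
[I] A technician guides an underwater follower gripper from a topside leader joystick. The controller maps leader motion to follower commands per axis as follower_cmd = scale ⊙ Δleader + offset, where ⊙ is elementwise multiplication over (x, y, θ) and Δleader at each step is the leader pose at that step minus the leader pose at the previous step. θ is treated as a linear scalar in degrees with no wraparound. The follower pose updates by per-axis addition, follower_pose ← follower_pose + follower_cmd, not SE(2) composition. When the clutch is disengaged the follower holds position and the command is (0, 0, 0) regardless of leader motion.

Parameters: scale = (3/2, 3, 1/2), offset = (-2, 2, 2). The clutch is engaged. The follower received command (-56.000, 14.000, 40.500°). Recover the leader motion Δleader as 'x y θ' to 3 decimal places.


-36.000 4.000 77.000

axis x: (-56.000 − -2) / (3/2) = -36.000
axis y: (14.000 − 2) / (3) = 4.000
axis θ: (40.500 − 2) / (1/2) = 77.000


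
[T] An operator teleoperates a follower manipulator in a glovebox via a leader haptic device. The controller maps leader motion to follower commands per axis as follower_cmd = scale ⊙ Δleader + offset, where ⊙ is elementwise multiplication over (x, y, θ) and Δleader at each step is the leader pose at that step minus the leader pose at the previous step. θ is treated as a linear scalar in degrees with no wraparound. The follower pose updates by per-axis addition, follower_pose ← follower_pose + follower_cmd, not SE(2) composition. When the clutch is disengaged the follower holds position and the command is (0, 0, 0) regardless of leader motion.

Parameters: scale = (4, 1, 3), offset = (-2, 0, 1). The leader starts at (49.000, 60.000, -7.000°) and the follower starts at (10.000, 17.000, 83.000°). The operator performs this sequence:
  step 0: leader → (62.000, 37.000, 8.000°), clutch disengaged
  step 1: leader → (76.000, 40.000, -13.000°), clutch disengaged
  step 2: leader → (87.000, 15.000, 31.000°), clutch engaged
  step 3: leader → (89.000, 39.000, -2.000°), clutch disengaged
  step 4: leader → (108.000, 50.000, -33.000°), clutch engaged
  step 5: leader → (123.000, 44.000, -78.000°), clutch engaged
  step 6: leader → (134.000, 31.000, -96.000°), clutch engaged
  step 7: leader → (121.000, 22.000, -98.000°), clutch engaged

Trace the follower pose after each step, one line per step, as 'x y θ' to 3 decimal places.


step 0: Δleader=(13.000, -23.000, 15.000°), disengaged; cmd=(0,0,0) → follower holds at (10.000, 17.000, 83.000°)
step 1: Δleader=(14.000, 3.000, -21.000°), disengaged; cmd=(0,0,0) → follower holds at (10.000, 17.000, 83.000°)
step 2: Δleader=(11.000, -25.000, 44.000°), engaged; cmd=(42.000, -25.000, 133.000°) → follower=(52.000, -8.000, 216.000°)
step 3: Δleader=(2.000, 24.000, -33.000°), disengaged; cmd=(0,0,0) → follower holds at (52.000, -8.000, 216.000°)
step 4: Δleader=(19.000, 11.000, -31.000°), engaged; cmd=(74.000, 11.000, -92.000°) → follower=(126.000, 3.000, 124.000°)
step 5: Δleader=(15.000, -6.000, -45.000°), engaged; cmd=(58.000, -6.000, -134.000°) → follower=(184.000, -3.000, -10.000°)
step 6: Δleader=(11.000, -13.000, -18.000°), engaged; cmd=(42.000, -13.000, -53.000°) → follower=(226.000, -16.000, -63.000°)
step 7: Δleader=(-13.000, -9.000, -2.000°), engaged; cmd=(-54.000, -9.000, -5.000°) → follower=(172.000, -25.000, -68.000°)

10.000 17.000 83.000
10.000 17.000 83.000
52.000 -8.000 216.000
52.000 -8.000 216.000
126.000 3.000 124.000
184.000 -3.000 -10.000
226.000 -16.000 -63.000
172.000 -25.000 -68.000


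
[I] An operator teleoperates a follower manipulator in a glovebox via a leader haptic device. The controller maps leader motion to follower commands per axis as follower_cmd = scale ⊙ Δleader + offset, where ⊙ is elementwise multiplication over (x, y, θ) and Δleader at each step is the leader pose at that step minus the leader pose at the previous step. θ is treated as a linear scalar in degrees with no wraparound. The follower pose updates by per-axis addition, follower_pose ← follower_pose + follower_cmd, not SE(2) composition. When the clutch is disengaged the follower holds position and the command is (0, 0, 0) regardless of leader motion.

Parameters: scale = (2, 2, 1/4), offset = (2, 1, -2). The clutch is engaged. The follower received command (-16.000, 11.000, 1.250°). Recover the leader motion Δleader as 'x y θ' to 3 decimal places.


-9.000 5.000 13.000

axis x: (-16.000 − 2) / (2) = -9.000
axis y: (11.000 − 1) / (2) = 5.000
axis θ: (1.250 − -2) / (1/4) = 13.000


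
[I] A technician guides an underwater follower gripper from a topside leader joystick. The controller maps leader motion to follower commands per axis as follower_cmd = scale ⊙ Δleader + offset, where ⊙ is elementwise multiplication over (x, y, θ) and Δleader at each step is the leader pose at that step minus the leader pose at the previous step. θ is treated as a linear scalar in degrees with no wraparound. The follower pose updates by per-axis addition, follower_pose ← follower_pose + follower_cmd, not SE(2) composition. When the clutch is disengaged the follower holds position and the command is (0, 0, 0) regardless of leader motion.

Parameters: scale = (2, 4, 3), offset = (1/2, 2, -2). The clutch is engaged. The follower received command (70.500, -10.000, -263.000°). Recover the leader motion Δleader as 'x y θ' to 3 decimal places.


axis x: (70.500 − 1/2) / (2) = 35.000
axis y: (-10.000 − 2) / (4) = -3.000
axis θ: (-263.000 − -2) / (3) = -87.000

35.000 -3.000 -87.000


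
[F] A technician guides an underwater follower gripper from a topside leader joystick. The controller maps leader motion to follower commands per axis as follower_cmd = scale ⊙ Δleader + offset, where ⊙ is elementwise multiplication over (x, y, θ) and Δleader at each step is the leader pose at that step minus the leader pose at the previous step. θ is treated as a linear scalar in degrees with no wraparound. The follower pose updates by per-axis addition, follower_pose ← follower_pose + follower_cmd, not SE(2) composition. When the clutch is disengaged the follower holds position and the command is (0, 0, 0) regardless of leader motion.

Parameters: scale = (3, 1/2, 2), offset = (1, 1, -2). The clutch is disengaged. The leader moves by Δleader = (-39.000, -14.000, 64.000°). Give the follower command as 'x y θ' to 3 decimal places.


clutch disengaged → follower holds; cmd = (0, 0, 0)

0.000 0.000 0.000


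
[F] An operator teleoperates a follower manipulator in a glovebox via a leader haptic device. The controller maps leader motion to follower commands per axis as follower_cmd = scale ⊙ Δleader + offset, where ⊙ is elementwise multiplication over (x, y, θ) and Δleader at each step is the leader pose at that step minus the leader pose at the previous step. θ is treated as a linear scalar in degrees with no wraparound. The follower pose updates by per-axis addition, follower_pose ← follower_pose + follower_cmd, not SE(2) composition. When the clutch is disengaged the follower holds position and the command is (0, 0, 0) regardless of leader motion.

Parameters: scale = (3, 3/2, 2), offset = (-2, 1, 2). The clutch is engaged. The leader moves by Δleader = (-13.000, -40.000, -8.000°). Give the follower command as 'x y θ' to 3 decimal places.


-41.000 -59.000 -14.000

axis x: 3·-13.000 + -2 = -41.000
axis y: 3/2·-40.000 + 1 = -59.000
axis θ: 2·-8.000 + 2 = -14.000


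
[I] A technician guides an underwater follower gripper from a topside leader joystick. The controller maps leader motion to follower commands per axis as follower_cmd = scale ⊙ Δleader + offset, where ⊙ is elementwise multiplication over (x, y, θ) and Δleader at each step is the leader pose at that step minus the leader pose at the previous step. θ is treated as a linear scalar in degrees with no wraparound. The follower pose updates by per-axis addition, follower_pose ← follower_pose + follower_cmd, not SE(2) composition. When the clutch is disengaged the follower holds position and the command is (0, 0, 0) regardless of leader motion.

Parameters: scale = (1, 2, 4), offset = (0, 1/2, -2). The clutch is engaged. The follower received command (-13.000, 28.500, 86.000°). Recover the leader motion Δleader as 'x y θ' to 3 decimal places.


-13.000 14.000 22.000

axis x: (-13.000 − 0) / (1) = -13.000
axis y: (28.500 − 1/2) / (2) = 14.000
axis θ: (86.000 − -2) / (4) = 22.000


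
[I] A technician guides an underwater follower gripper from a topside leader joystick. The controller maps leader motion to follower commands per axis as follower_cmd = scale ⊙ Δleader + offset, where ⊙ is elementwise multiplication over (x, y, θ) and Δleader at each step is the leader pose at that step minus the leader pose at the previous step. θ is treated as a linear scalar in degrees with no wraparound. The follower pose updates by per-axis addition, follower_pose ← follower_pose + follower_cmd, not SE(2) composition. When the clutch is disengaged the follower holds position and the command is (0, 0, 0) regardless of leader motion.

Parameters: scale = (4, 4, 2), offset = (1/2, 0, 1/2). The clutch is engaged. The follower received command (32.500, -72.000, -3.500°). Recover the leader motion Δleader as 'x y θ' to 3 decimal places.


axis x: (32.500 − 1/2) / (4) = 8.000
axis y: (-72.000 − 0) / (4) = -18.000
axis θ: (-3.500 − 1/2) / (2) = -2.000

8.000 -18.000 -2.000


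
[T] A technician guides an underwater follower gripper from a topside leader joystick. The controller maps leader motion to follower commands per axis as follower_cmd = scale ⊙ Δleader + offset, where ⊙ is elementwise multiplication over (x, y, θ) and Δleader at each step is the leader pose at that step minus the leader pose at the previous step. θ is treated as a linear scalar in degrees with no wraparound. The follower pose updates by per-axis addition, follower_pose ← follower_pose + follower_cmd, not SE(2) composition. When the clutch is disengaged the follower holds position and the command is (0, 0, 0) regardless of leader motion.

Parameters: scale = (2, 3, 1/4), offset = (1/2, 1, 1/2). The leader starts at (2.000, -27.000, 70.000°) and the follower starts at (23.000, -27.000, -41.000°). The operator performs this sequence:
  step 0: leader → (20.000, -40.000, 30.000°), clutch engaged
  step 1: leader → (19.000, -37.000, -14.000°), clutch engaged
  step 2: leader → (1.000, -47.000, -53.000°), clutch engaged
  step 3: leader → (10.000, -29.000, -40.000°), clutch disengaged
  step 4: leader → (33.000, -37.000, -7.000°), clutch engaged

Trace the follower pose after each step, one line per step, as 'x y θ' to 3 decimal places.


59.500 -65.000 -50.500
58.000 -55.000 -61.000
22.500 -84.000 -70.250
22.500 -84.000 -70.250
69.000 -107.000 -61.500

step 0: Δleader=(18.000, -13.000, -40.000°), engaged; cmd=(36.500, -38.000, -9.500°) → follower=(59.500, -65.000, -50.500°)
step 1: Δleader=(-1.000, 3.000, -44.000°), engaged; cmd=(-1.500, 10.000, -10.500°) → follower=(58.000, -55.000, -61.000°)
step 2: Δleader=(-18.000, -10.000, -39.000°), engaged; cmd=(-35.500, -29.000, -9.250°) → follower=(22.500, -84.000, -70.250°)
step 3: Δleader=(9.000, 18.000, 13.000°), disengaged; cmd=(0,0,0) → follower holds at (22.500, -84.000, -70.250°)
step 4: Δleader=(23.000, -8.000, 33.000°), engaged; cmd=(46.500, -23.000, 8.750°) → follower=(69.000, -107.000, -61.500°)


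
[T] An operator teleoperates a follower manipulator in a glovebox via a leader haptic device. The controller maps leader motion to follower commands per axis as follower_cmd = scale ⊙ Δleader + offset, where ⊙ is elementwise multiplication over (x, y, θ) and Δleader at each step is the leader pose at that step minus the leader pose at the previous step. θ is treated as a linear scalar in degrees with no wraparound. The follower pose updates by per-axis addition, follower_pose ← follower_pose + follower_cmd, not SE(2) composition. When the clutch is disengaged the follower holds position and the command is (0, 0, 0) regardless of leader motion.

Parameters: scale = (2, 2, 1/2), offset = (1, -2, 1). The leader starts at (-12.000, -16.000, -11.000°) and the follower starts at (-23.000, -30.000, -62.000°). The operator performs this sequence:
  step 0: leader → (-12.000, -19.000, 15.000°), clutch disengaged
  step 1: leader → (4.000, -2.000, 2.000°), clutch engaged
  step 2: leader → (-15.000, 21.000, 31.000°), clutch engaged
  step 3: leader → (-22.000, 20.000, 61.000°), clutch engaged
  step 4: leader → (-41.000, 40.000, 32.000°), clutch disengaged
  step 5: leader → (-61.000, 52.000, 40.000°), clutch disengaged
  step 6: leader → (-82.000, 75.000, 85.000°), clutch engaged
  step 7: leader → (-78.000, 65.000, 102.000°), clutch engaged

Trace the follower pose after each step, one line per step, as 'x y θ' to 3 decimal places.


-23.000 -30.000 -62.000
10.000 2.000 -67.500
-27.000 46.000 -52.000
-40.000 42.000 -36.000
-40.000 42.000 -36.000
-40.000 42.000 -36.000
-81.000 86.000 -12.500
-72.000 64.000 -3.000

step 0: Δleader=(0.000, -3.000, 26.000°), disengaged; cmd=(0,0,0) → follower holds at (-23.000, -30.000, -62.000°)
step 1: Δleader=(16.000, 17.000, -13.000°), engaged; cmd=(33.000, 32.000, -5.500°) → follower=(10.000, 2.000, -67.500°)
step 2: Δleader=(-19.000, 23.000, 29.000°), engaged; cmd=(-37.000, 44.000, 15.500°) → follower=(-27.000, 46.000, -52.000°)
step 3: Δleader=(-7.000, -1.000, 30.000°), engaged; cmd=(-13.000, -4.000, 16.000°) → follower=(-40.000, 42.000, -36.000°)
step 4: Δleader=(-19.000, 20.000, -29.000°), disengaged; cmd=(0,0,0) → follower holds at (-40.000, 42.000, -36.000°)
step 5: Δleader=(-20.000, 12.000, 8.000°), disengaged; cmd=(0,0,0) → follower holds at (-40.000, 42.000, -36.000°)
step 6: Δleader=(-21.000, 23.000, 45.000°), engaged; cmd=(-41.000, 44.000, 23.500°) → follower=(-81.000, 86.000, -12.500°)
step 7: Δleader=(4.000, -10.000, 17.000°), engaged; cmd=(9.000, -22.000, 9.500°) → follower=(-72.000, 64.000, -3.000°)


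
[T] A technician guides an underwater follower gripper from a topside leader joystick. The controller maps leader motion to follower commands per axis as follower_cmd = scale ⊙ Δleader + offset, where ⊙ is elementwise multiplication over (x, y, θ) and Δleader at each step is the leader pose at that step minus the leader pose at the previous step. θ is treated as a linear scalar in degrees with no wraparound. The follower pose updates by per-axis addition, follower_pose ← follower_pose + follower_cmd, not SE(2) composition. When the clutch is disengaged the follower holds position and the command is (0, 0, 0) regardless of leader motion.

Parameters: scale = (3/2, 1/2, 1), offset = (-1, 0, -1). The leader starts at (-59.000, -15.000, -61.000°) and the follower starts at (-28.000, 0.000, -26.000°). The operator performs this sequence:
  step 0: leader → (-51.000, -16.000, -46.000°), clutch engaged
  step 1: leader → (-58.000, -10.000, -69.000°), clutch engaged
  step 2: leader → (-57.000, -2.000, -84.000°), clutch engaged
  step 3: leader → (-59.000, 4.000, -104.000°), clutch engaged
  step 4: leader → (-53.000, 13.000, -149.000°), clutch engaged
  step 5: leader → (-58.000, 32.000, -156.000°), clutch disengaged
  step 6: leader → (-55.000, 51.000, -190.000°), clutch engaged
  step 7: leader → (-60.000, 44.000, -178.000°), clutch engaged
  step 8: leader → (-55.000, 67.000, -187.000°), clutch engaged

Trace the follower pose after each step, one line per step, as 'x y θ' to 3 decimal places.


-17.000 -0.500 -12.000
-28.500 2.500 -36.000
-28.000 6.500 -52.000
-32.000 9.500 -73.000
-24.000 14.000 -119.000
-24.000 14.000 -119.000
-20.500 23.500 -154.000
-29.000 20.000 -143.000
-22.500 31.500 -153.000

step 0: Δleader=(8.000, -1.000, 15.000°), engaged; cmd=(11.000, -0.500, 14.000°) → follower=(-17.000, -0.500, -12.000°)
step 1: Δleader=(-7.000, 6.000, -23.000°), engaged; cmd=(-11.500, 3.000, -24.000°) → follower=(-28.500, 2.500, -36.000°)
step 2: Δleader=(1.000, 8.000, -15.000°), engaged; cmd=(0.500, 4.000, -16.000°) → follower=(-28.000, 6.500, -52.000°)
step 3: Δleader=(-2.000, 6.000, -20.000°), engaged; cmd=(-4.000, 3.000, -21.000°) → follower=(-32.000, 9.500, -73.000°)
step 4: Δleader=(6.000, 9.000, -45.000°), engaged; cmd=(8.000, 4.500, -46.000°) → follower=(-24.000, 14.000, -119.000°)
step 5: Δleader=(-5.000, 19.000, -7.000°), disengaged; cmd=(0,0,0) → follower holds at (-24.000, 14.000, -119.000°)
step 6: Δleader=(3.000, 19.000, -34.000°), engaged; cmd=(3.500, 9.500, -35.000°) → follower=(-20.500, 23.500, -154.000°)
step 7: Δleader=(-5.000, -7.000, 12.000°), engaged; cmd=(-8.500, -3.500, 11.000°) → follower=(-29.000, 20.000, -143.000°)
step 8: Δleader=(5.000, 23.000, -9.000°), engaged; cmd=(6.500, 11.500, -10.000°) → follower=(-22.500, 31.500, -153.000°)


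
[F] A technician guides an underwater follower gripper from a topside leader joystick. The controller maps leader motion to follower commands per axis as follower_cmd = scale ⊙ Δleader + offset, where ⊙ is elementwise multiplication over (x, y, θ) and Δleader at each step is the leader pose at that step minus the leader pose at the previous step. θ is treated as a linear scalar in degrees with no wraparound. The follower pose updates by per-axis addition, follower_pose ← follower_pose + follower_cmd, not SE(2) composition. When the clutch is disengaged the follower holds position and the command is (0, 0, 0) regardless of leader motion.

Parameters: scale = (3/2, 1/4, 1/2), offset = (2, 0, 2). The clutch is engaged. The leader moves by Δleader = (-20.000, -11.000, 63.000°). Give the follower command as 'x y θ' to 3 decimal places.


-28.000 -2.750 33.500

axis x: 3/2·-20.000 + 2 = -28.000
axis y: 1/4·-11.000 + 0 = -2.750
axis θ: 1/2·63.000 + 2 = 33.500


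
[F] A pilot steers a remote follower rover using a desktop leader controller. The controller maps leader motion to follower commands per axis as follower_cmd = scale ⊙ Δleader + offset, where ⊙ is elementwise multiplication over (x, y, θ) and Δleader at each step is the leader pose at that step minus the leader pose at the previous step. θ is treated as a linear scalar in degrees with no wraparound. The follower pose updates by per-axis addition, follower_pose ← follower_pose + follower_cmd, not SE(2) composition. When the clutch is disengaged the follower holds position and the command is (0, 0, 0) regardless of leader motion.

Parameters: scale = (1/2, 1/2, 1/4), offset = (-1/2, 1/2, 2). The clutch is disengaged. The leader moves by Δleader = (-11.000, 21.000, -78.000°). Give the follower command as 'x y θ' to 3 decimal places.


clutch disengaged → follower holds; cmd = (0, 0, 0)

0.000 0.000 0.000


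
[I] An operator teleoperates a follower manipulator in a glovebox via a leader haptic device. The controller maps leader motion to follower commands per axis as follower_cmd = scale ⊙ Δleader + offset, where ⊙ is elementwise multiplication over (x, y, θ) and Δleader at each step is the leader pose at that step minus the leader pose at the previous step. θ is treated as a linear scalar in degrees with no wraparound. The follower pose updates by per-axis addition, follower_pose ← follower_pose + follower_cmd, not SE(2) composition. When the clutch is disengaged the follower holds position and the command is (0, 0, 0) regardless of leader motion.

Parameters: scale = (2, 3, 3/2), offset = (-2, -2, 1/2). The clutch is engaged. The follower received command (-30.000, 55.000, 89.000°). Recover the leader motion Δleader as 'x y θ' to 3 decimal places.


axis x: (-30.000 − -2) / (2) = -14.000
axis y: (55.000 − -2) / (3) = 19.000
axis θ: (89.000 − 1/2) / (3/2) = 59.000

-14.000 19.000 59.000


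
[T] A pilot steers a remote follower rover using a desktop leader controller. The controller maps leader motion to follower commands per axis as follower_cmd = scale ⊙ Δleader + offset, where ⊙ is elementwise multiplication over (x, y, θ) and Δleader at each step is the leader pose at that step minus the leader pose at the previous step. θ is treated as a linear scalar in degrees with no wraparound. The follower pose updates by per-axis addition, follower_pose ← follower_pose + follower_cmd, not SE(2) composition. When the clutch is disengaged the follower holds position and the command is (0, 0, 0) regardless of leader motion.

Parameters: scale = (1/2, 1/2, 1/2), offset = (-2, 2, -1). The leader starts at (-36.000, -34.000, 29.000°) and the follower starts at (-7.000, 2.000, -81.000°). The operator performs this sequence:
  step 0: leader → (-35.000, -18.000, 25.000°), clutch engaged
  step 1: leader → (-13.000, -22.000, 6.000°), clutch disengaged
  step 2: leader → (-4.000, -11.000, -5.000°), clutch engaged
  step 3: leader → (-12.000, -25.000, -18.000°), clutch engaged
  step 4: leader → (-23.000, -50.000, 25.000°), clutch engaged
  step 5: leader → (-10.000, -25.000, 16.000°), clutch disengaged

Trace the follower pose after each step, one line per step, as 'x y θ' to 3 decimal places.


step 0: Δleader=(1.000, 16.000, -4.000°), engaged; cmd=(-1.500, 10.000, -3.000°) → follower=(-8.500, 12.000, -84.000°)
step 1: Δleader=(22.000, -4.000, -19.000°), disengaged; cmd=(0,0,0) → follower holds at (-8.500, 12.000, -84.000°)
step 2: Δleader=(9.000, 11.000, -11.000°), engaged; cmd=(2.500, 7.500, -6.500°) → follower=(-6.000, 19.500, -90.500°)
step 3: Δleader=(-8.000, -14.000, -13.000°), engaged; cmd=(-6.000, -5.000, -7.500°) → follower=(-12.000, 14.500, -98.000°)
step 4: Δleader=(-11.000, -25.000, 43.000°), engaged; cmd=(-7.500, -10.500, 20.500°) → follower=(-19.500, 4.000, -77.500°)
step 5: Δleader=(13.000, 25.000, -9.000°), disengaged; cmd=(0,0,0) → follower holds at (-19.500, 4.000, -77.500°)

-8.500 12.000 -84.000
-8.500 12.000 -84.000
-6.000 19.500 -90.500
-12.000 14.500 -98.000
-19.500 4.000 -77.500
-19.500 4.000 -77.500


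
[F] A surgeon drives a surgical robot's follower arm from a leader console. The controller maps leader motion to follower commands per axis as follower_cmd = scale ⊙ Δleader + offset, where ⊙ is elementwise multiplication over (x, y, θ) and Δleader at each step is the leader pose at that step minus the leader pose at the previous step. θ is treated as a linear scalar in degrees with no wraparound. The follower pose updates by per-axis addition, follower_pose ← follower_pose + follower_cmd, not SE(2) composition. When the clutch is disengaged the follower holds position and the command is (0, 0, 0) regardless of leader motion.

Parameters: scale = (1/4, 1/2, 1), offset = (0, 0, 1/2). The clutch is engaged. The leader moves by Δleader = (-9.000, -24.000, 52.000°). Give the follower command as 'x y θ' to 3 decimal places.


axis x: 1/4·-9.000 + 0 = -2.250
axis y: 1/2·-24.000 + 0 = -12.000
axis θ: 1·52.000 + 1/2 = 52.500

-2.250 -12.000 52.500


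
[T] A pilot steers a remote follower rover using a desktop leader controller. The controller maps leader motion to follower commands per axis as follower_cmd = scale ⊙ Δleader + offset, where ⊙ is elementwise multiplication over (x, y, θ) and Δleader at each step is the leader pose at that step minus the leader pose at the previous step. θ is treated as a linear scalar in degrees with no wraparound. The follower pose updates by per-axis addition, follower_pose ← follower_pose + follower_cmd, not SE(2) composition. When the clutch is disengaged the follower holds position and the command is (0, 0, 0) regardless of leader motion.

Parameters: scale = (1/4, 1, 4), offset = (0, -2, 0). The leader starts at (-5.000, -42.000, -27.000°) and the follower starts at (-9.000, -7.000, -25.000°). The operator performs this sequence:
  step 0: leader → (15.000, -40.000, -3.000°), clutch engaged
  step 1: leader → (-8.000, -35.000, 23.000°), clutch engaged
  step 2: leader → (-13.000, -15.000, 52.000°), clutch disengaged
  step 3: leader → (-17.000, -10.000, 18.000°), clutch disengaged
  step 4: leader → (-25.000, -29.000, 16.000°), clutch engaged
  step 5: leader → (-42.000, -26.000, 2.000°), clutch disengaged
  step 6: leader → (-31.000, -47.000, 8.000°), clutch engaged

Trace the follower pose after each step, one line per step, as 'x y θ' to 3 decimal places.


step 0: Δleader=(20.000, 2.000, 24.000°), engaged; cmd=(5.000, 0.000, 96.000°) → follower=(-4.000, -7.000, 71.000°)
step 1: Δleader=(-23.000, 5.000, 26.000°), engaged; cmd=(-5.750, 3.000, 104.000°) → follower=(-9.750, -4.000, 175.000°)
step 2: Δleader=(-5.000, 20.000, 29.000°), disengaged; cmd=(0,0,0) → follower holds at (-9.750, -4.000, 175.000°)
step 3: Δleader=(-4.000, 5.000, -34.000°), disengaged; cmd=(0,0,0) → follower holds at (-9.750, -4.000, 175.000°)
step 4: Δleader=(-8.000, -19.000, -2.000°), engaged; cmd=(-2.000, -21.000, -8.000°) → follower=(-11.750, -25.000, 167.000°)
step 5: Δleader=(-17.000, 3.000, -14.000°), disengaged; cmd=(0,0,0) → follower holds at (-11.750, -25.000, 167.000°)
step 6: Δleader=(11.000, -21.000, 6.000°), engaged; cmd=(2.750, -23.000, 24.000°) → follower=(-9.000, -48.000, 191.000°)

-4.000 -7.000 71.000
-9.750 -4.000 175.000
-9.750 -4.000 175.000
-9.750 -4.000 175.000
-11.750 -25.000 167.000
-11.750 -25.000 167.000
-9.000 -48.000 191.000


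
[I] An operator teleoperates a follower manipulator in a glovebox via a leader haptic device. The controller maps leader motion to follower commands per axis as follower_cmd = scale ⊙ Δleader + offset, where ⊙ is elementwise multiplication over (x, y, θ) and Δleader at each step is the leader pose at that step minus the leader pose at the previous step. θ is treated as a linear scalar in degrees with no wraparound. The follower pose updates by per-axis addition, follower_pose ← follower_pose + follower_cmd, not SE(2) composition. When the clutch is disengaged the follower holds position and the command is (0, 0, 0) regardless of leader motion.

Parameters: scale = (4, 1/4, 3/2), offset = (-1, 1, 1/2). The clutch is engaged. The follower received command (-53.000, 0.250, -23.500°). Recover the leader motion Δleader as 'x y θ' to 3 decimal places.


-13.000 -3.000 -16.000

axis x: (-53.000 − -1) / (4) = -13.000
axis y: (0.250 − 1) / (1/4) = -3.000
axis θ: (-23.500 − 1/2) / (3/2) = -16.000


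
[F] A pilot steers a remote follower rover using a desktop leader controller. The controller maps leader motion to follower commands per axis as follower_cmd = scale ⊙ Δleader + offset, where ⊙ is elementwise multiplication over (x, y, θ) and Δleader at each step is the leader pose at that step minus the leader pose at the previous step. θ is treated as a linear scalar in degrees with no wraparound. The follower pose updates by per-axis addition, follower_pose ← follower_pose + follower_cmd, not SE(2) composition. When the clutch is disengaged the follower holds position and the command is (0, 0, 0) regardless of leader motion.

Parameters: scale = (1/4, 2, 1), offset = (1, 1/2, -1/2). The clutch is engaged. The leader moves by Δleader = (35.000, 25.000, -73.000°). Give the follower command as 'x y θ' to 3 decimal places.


9.750 50.500 -73.500

axis x: 1/4·35.000 + 1 = 9.750
axis y: 2·25.000 + 1/2 = 50.500
axis θ: 1·-73.000 + -1/2 = -73.500


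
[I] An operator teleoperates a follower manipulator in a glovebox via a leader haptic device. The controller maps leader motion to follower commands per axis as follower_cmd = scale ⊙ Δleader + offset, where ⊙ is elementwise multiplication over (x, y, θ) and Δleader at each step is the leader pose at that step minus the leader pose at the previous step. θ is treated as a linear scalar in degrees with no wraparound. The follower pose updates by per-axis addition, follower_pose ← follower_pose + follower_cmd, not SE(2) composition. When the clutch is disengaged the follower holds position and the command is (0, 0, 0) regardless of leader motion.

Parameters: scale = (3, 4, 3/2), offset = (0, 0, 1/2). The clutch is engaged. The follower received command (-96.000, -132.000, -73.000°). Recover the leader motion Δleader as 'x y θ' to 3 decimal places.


-32.000 -33.000 -49.000

axis x: (-96.000 − 0) / (3) = -32.000
axis y: (-132.000 − 0) / (4) = -33.000
axis θ: (-73.000 − 1/2) / (3/2) = -49.000


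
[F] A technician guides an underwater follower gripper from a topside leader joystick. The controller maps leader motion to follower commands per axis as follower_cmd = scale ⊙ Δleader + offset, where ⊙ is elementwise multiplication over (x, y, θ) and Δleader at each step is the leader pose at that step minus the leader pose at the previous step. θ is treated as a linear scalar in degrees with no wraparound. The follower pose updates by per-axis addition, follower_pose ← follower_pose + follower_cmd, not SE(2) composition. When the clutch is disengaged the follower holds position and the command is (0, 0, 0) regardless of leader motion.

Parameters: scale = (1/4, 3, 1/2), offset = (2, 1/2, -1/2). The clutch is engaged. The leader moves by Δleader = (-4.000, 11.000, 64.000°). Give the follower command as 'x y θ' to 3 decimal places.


1.000 33.500 31.500

axis x: 1/4·-4.000 + 2 = 1.000
axis y: 3·11.000 + 1/2 = 33.500
axis θ: 1/2·64.000 + -1/2 = 31.500


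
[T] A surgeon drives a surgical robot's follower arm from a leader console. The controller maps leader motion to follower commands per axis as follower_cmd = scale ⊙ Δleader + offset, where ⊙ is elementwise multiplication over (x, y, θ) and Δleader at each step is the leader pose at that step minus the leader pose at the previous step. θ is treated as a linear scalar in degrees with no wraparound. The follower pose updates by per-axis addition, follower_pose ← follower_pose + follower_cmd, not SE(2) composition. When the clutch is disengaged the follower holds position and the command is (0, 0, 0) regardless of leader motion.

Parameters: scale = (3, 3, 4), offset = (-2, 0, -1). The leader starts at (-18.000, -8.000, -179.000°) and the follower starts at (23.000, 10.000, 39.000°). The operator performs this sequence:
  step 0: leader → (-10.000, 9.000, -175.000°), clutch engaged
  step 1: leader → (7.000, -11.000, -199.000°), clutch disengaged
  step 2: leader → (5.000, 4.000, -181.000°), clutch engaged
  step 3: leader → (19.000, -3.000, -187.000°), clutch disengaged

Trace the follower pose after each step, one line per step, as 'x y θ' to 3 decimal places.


45.000 61.000 54.000
45.000 61.000 54.000
37.000 106.000 125.000
37.000 106.000 125.000

step 0: Δleader=(8.000, 17.000, 4.000°), engaged; cmd=(22.000, 51.000, 15.000°) → follower=(45.000, 61.000, 54.000°)
step 1: Δleader=(17.000, -20.000, -24.000°), disengaged; cmd=(0,0,0) → follower holds at (45.000, 61.000, 54.000°)
step 2: Δleader=(-2.000, 15.000, 18.000°), engaged; cmd=(-8.000, 45.000, 71.000°) → follower=(37.000, 106.000, 125.000°)
step 3: Δleader=(14.000, -7.000, -6.000°), disengaged; cmd=(0,0,0) → follower holds at (37.000, 106.000, 125.000°)


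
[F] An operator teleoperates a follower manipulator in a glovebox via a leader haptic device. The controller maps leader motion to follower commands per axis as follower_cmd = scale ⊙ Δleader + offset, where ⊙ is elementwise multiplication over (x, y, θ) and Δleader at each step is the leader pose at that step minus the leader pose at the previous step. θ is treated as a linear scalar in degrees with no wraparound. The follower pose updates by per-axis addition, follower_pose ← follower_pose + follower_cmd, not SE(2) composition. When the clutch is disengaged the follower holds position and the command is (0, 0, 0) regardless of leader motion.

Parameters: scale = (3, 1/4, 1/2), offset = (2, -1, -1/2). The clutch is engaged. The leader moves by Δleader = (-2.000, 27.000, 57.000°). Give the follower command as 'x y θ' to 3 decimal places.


axis x: 3·-2.000 + 2 = -4.000
axis y: 1/4·27.000 + -1 = 5.750
axis θ: 1/2·57.000 + -1/2 = 28.000

-4.000 5.750 28.000


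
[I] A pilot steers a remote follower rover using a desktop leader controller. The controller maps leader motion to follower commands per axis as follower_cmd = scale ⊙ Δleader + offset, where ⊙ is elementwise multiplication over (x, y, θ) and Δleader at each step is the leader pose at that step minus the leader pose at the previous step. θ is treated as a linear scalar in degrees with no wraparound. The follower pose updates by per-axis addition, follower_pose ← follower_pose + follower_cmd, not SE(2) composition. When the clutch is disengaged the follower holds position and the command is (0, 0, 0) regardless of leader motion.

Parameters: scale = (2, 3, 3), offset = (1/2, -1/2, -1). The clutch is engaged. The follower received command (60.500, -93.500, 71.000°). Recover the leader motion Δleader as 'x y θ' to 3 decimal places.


axis x: (60.500 − 1/2) / (2) = 30.000
axis y: (-93.500 − -1/2) / (3) = -31.000
axis θ: (71.000 − -1) / (3) = 24.000

30.000 -31.000 24.000


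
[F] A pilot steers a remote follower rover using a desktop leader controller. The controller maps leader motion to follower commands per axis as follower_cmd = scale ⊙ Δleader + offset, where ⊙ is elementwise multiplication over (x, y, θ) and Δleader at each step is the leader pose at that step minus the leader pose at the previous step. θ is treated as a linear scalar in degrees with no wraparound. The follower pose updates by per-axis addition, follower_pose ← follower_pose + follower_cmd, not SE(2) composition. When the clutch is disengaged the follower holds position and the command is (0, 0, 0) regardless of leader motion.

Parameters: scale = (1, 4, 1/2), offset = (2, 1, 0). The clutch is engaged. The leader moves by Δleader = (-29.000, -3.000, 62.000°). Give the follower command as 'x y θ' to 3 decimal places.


-27.000 -11.000 31.000

axis x: 1·-29.000 + 2 = -27.000
axis y: 4·-3.000 + 1 = -11.000
axis θ: 1/2·62.000 + 0 = 31.000


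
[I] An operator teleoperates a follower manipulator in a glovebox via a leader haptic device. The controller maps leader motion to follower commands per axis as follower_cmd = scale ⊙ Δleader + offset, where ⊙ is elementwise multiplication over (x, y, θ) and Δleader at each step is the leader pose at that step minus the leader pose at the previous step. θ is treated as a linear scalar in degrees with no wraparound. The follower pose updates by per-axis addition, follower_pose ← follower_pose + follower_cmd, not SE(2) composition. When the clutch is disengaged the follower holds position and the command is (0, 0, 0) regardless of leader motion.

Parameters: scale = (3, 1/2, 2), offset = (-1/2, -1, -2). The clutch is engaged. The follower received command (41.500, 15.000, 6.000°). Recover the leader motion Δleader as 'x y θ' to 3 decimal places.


14.000 32.000 4.000

axis x: (41.500 − -1/2) / (3) = 14.000
axis y: (15.000 − -1) / (1/2) = 32.000
axis θ: (6.000 − -2) / (2) = 4.000


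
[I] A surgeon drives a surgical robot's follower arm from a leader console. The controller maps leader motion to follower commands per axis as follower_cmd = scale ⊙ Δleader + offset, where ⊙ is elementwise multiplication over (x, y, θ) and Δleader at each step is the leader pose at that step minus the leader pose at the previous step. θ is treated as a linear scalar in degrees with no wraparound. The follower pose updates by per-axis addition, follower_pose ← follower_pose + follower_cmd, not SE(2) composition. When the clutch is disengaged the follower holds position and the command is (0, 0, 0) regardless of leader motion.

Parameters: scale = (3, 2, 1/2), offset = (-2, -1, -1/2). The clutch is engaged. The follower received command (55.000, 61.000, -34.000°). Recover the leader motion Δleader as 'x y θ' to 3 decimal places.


axis x: (55.000 − -2) / (3) = 19.000
axis y: (61.000 − -1) / (2) = 31.000
axis θ: (-34.000 − -1/2) / (1/2) = -67.000

19.000 31.000 -67.000
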